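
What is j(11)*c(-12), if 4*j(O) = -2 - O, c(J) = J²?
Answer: -468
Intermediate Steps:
j(O) = -½ - O/4 (j(O) = (-2 - O)/4 = -½ - O/4)
j(11)*c(-12) = (-½ - ¼*11)*(-12)² = (-½ - 11/4)*144 = -13/4*144 = -468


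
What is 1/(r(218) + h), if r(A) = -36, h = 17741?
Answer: 1/17705 ≈ 5.6481e-5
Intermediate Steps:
1/(r(218) + h) = 1/(-36 + 17741) = 1/17705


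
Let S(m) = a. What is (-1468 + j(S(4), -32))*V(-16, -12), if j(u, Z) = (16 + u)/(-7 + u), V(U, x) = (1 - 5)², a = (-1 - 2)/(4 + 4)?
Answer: -1387792/59 ≈ -23522.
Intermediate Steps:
a = -3/8 ≈ -0.37500
S(m) = -3/8
V(U, x) = 16 (V(U, x) = (-4)² = 16)
j(u, Z) = (16 + u)/(-7 + u)
(-1468 + j(S(4), -32))*V(-16, -12) = (-1468 + (16 - 3/8)/(-7 - 3/8))*16 = (-1468 + (125/8)/(-59/8))*16 = (-1468 - 8/59*125/8)*16 = (-1468 - 125/59)*16 = -86737/59*16 = -1387792/59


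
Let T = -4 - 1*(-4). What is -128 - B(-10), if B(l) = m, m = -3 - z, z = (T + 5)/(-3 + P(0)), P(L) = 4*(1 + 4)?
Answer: -2120/17 ≈ -124.71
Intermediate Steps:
P(L) = 20 (P(L) = 4*5 = 20)
T = 0 (T = -4 + 4 = 0)
z = 5/17 (z = (0 + 5)/(-3 + 20) = 5/17 ≈ 0.29412)
m = -56/17 (m = -3 - 1*5/17 = -3 - 5/17 = -56/17 ≈ -3.2941)
B(l) = -56/17
-128 - B(-10) = -128 - 1*(-56/17) = -128 + 56/17 = -2120/17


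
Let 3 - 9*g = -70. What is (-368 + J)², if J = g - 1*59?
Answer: 14212900/81 ≈ 1.7547e+5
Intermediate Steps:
g = 73/9 (g = ⅓ - ⅑*(-70) = ⅓ + 70/9 = 73/9 ≈ 8.1111)
J = -458/9 (J = 73/9 - 1*59 = 73/9 - 59 = -458/9 ≈ -50.889)
(-368 + J)² = (-368 - 458/9)² = (-3770/9)² = 14212900/81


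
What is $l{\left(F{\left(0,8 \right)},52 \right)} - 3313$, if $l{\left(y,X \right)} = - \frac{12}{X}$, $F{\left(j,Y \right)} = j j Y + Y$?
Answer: $- \frac{43072}{13} \approx -3313.2$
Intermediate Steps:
$F{\left(j,Y \right)} = Y + Y j^{2}$ ($F{\left(j,Y \right)} = j^{2} Y + Y = Y j^{2} + Y = Y + Y j^{2}$)
$l{\left(F{\left(0,8 \right)},52 \right)} - 3313 = - \frac{12}{52} - 3313 = \left(-12\right) \frac{1}{52} - 3313 = - \frac{3}{13} - 3313 = - \frac{43072}{13}$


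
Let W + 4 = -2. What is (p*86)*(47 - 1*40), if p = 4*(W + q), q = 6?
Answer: 0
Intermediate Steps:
W = -6 (W = -4 - 2 = -6)
p = 0 (p = 4*(-6 + 6) = 4*0 = 0)
(p*86)*(47 - 1*40) = (0*86)*(47 - 1*40) = 0*(47 - 40) = 0*7 = 0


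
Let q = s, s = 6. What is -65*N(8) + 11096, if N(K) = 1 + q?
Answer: 10641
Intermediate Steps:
q = 6
N(K) = 7 (N(K) = 1 + 6 = 7)
-65*N(8) + 11096 = -65*7 + 11096 = -455 + 11096 = 10641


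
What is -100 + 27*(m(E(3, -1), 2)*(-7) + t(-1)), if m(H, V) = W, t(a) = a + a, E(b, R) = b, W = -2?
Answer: 224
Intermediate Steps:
t(a) = 2*a
m(H, V) = -2
-100 + 27*(m(E(3, -1), 2)*(-7) + t(-1)) = -100 + 27*(-2*(-7) + 2*(-1)) = -100 + 27*(14 - 2) = -100 + 27*12 = -100 + 324 = 224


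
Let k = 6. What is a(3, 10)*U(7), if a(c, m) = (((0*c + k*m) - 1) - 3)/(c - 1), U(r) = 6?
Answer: 168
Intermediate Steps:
a(c, m) = (-4 + 6*m)/(-1 + c) (a(c, m) = (((0*c + 6*m) - 1) - 3)/(c - 1) = (((0 + 6*m) - 1) - 3)/(-1 + c) = ((6*m - 1) - 3)/(-1 + c) = ((-1 + 6*m) - 3)/(-1 + c) = (-4 + 6*m)/(-1 + c))
a(3, 10)*U(7) = (2*(-2 + 3*10)/(-1 + 3))*6 = (2*(-2 + 30)/2)*6 = (2*(½)*28)*6 = 28*6 = 168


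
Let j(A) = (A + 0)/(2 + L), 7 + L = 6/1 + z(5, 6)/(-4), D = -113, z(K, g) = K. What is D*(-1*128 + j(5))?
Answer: 16724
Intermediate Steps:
L = -9/4 (L = -7 + (6/1 + 5/(-4)) = -7 + (6*1 + 5*(-¼)) = -7 + (6 - 5/4) = -7 + 19/4 = -9/4 ≈ -2.2500)
j(A) = -4*A (j(A) = (A + 0)/(2 - 9/4) = A/(-¼) = A*(-4) = -4*A)
D*(-1*128 + j(5)) = -113*(-1*128 - 4*5) = -113*(-128 - 20) = -113*(-148) = 16724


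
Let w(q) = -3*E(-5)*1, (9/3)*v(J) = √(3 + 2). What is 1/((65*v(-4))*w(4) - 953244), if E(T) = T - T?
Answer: -1/953244 ≈ -1.0490e-6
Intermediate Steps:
v(J) = √5/3 (v(J) = √(3 + 2)/3 = √5/3)
E(T) = 0
w(q) = 0 (w(q) = -3*0*1 = 0*1 = 0)
1/((65*v(-4))*w(4) - 953244) = 1/((65*(√5/3))*0 - 953244) = 1/((65*√5/3)*0 - 953244) = 1/(0 - 953244) = 1/(-953244) = -1/953244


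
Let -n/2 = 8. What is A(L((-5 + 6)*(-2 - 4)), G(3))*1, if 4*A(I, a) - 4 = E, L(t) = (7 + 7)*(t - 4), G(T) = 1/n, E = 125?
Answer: 129/4 ≈ 32.250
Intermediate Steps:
n = -16 (n = -2*8 = -16)
G(T) = -1/16 (G(T) = 1/(-16) = -1/16)
L(t) = -56 + 14*t (L(t) = 14*(-4 + t) = -56 + 14*t)
A(I, a) = 129/4 (A(I, a) = 1 + (¼)*125 = 1 + 125/4 = 129/4)
A(L((-5 + 6)*(-2 - 4)), G(3))*1 = (129/4)*1 = 129/4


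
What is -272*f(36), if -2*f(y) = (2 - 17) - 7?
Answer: -2992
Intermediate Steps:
f(y) = 11 (f(y) = -((2 - 17) - 7)/2 = -(-15 - 7)/2 = -1/2*(-22) = 11)
-272*f(36) = -272*11 = -2992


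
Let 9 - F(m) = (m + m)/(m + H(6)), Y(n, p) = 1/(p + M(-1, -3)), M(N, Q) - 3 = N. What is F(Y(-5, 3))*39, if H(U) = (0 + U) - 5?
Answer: 338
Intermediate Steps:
H(U) = -5 + U (H(U) = U - 5 = -5 + U)
M(N, Q) = 3 + N
Y(n, p) = 1/(2 + p) (Y(n, p) = 1/(p + (3 - 1)) = 1/(p + 2) = 1/(2 + p))
F(m) = 9 - 2*m/(1 + m) (F(m) = 9 - (m + m)/(m + (-5 + 6)) = 9 - 2*m/(m + 1) = 9 - 2*m/(1 + m))
F(Y(-5, 3))*39 = ((9 + 7/(2 + 3))/(1 + 1/(2 + 3)))*39 = ((9 + 7/5)/(1 + 1/5))*39 = ((9 + 7*(⅕))/(1 + ⅕))*39 = ((9 + 7/5)/(6/5))*39 = ((⅚)*(52/5))*39 = (26/3)*39 = 338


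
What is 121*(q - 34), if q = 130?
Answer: 11616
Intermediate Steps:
121*(q - 34) = 121*(130 - 34) = 121*96 = 11616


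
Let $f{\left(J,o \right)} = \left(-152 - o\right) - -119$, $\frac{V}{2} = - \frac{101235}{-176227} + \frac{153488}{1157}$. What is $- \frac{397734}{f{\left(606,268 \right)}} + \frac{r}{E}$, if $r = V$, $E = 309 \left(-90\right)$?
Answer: $\frac{1127629344065841559}{853381641543795} \approx 1321.4$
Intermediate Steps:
$E = -27810$
$V = \frac{54331717342}{203894639}$ ($V = 2 \left(- \frac{101235}{-176227} + \frac{153488}{1157}\right) = 2 \left(\left(-101235\right) \left(- \frac{1}{176227}\right) + 153488 \cdot \frac{1}{1157}\right) = 2 \left(\frac{101235}{176227} + \frac{153488}{1157}\right) = 2 \cdot \frac{27165858671}{203894639} = \frac{54331717342}{203894639} \approx 266.47$)
$f{\left(J,o \right)} = -33 - o$ ($f{\left(J,o \right)} = \left(-152 - o\right) + 119 = -33 - o$)
$r = \frac{54331717342}{203894639} \approx 266.47$
$- \frac{397734}{f{\left(606,268 \right)}} + \frac{r}{E} = - \frac{397734}{-33 - 268} + \frac{54331717342}{203894639 \left(-27810\right)} = - \frac{397734}{-33 - 268} + \frac{54331717342}{203894639} \left(- \frac{1}{27810}\right) = - \frac{397734}{-301} - \frac{27165858671}{2835154955295} = \left(-397734\right) \left(- \frac{1}{301}\right) - \frac{27165858671}{2835154955295} = \frac{397734}{301} - \frac{27165858671}{2835154955295} = \frac{1127629344065841559}{853381641543795}$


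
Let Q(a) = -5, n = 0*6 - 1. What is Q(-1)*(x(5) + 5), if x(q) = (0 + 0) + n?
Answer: -20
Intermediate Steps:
n = -1 (n = 0 - 1 = -1)
x(q) = -1 (x(q) = (0 + 0) - 1 = 0 - 1 = -1)
Q(-1)*(x(5) + 5) = -5*(-1 + 5) = -5*4 = -20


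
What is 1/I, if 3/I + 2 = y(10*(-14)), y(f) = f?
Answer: -142/3 ≈ -47.333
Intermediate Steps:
I = -3/142 (I = 3/(-2 + 10*(-14)) = 3/(-2 - 140) = 3/(-142) = 3*(-1/142) = -3/142 ≈ -0.021127)
1/I = 1/(-3/142) = -142/3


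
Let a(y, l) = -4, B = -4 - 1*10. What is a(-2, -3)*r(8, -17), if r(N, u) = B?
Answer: 56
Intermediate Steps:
B = -14 (B = -4 - 10 = -14)
r(N, u) = -14
a(-2, -3)*r(8, -17) = -4*(-14) = 56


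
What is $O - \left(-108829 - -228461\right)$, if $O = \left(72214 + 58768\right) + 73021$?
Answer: $84371$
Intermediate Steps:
$O = 204003$ ($O = 130982 + 73021 = 204003$)
$O - \left(-108829 - -228461\right) = 204003 - \left(-108829 - -228461\right) = 204003 - \left(-108829 + 228461\right) = 204003 - 119632 = 84371$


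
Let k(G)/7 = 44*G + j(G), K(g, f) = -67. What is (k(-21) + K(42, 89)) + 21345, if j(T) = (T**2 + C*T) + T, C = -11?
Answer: 19367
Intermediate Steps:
j(T) = T**2 - 10*T (j(T) = (T**2 - 11*T) + T = T**2 - 10*T)
k(G) = 308*G + 7*G*(-10 + G) (k(G) = 7*(44*G + G*(-10 + G)) = 308*G + 7*G*(-10 + G))
(k(-21) + K(42, 89)) + 21345 = (7*(-21)*(34 - 21) - 67) + 21345 = (7*(-21)*13 - 67) + 21345 = (-1911 - 67) + 21345 = -1978 + 21345 = 19367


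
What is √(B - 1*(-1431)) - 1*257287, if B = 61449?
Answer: -257287 + 4*√3930 ≈ -2.5704e+5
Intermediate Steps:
√(B - 1*(-1431)) - 1*257287 = √(61449 - 1*(-1431)) - 1*257287 = √(61449 + 1431) - 257287 = √62880 - 257287 = 4*√3930 - 257287 = -257287 + 4*√3930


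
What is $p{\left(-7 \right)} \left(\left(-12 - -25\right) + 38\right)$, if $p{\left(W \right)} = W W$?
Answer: $2499$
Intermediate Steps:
$p{\left(W \right)} = W^{2}$
$p{\left(-7 \right)} \left(\left(-12 - -25\right) + 38\right) = \left(-7\right)^{2} \left(\left(-12 - -25\right) + 38\right) = 49 \left(\left(-12 + 25\right) + 38\right) = 49 \left(13 + 38\right) = 49 \cdot 51 = 2499$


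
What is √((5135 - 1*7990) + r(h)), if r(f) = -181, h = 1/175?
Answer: 2*I*√759 ≈ 55.1*I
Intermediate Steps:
h = 1/175 ≈ 0.0057143
√((5135 - 1*7990) + r(h)) = √((5135 - 1*7990) - 181) = √((5135 - 7990) - 181) = √(-2855 - 181) = √(-3036) = 2*I*√759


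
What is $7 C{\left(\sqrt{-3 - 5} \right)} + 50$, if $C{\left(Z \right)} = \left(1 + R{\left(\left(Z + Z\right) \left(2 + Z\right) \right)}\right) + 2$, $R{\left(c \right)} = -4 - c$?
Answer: $155 - 56 i \sqrt{2} \approx 155.0 - 79.196 i$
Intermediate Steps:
$C{\left(Z \right)} = -1 - 2 Z \left(2 + Z\right)$ ($C{\left(Z \right)} = \left(1 - \left(4 + \left(Z + Z\right) \left(2 + Z\right)\right)\right) + 2 = \left(1 - \left(4 + 2 Z \left(2 + Z\right)\right)\right) + 2 = \left(-3 - 2 Z \left(2 + Z\right)\right) + 2 = -1 - 2 Z \left(2 + Z\right)$)
$7 C{\left(\sqrt{-3 - 5} \right)} + 50 = 7 \left(-1 - 2 \sqrt{-3 - 5} \left(2 + \sqrt{-3 - 5}\right)\right) + 50 = 7 \left(-1 - 2 \sqrt{-8} \left(2 + \sqrt{-8}\right)\right) + 50 = 7 \left(-1 - 2 \cdot 2 i \sqrt{2} \left(2 + 2 i \sqrt{2}\right)\right) + 50 = 7 \left(-1 - 4 i \sqrt{2} \left(2 + 2 i \sqrt{2}\right)\right) + 50 = \left(-7 - 28 i \sqrt{2} \left(2 + 2 i \sqrt{2}\right)\right) + 50 = 43 - 28 i \sqrt{2} \left(2 + 2 i \sqrt{2}\right)$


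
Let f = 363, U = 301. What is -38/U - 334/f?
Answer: -114328/109263 ≈ -1.0464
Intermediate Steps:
-38/U - 334/f = -38/301 - 334/363 = -114328/109263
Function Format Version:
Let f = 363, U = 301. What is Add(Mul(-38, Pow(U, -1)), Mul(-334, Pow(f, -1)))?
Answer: Rational(-114328, 109263) ≈ -1.0464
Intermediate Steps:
Add(Mul(-38, Pow(U, -1)), Mul(-334, Pow(f, -1))) = Add(Mul(-38, Pow(301, -1)), Mul(-334, Pow(363, -1))) = Add(Mul(-38, Rational(1, 301)), Mul(-334, Rational(1, 363))) = Add(Rational(-38, 301), Rational(-334, 363)) = Rational(-114328, 109263)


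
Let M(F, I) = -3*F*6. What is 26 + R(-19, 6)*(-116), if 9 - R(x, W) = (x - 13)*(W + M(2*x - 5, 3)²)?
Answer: -2223793402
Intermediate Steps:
M(F, I) = -18*F
R(x, W) = 9 - (-13 + x)*(W + (90 - 36*x)²) (R(x, W) = 9 - (x - 13)*(W + (-18*(2*x - 5))²) = 9 - (-13 + x)*(W + (-18*(-5 + 2*x))²) = 9 - (-13 + x)*(W + (90 - 36*x)²))
26 + R(-19, 6)*(-116) = 26 + (105309 - 92340*(-19) - 1296*(-19)³ + 13*6 + 23328*(-19)² - 1*6*(-19))*(-116) = 26 + (105309 + 1754460 - 1296*(-6859) + 78 + 23328*361 + 114)*(-116) = 26 + (105309 + 1754460 + 8889264 + 78 + 8421408 + 114)*(-116) = 26 + 19170633*(-116) = 26 - 2223793428 = -2223793402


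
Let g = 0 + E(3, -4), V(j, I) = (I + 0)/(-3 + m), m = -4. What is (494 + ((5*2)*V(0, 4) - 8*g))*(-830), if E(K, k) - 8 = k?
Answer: -2651020/7 ≈ -3.7872e+5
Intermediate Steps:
E(K, k) = 8 + k
V(j, I) = -I/7 (V(j, I) = (I + 0)/(-3 - 4) = I/(-7) = I*(-⅐) = -I/7)
g = 4 (g = 0 + (8 - 4) = 0 + 4 = 4)
(494 + ((5*2)*V(0, 4) - 8*g))*(-830) = (494 + ((5*2)*(-⅐*4) - 8*4))*(-830) = (494 + (10*(-4/7) - 32))*(-830) = (494 + (-40/7 - 32))*(-830) = (494 - 264/7)*(-830) = (3194/7)*(-830) = -2651020/7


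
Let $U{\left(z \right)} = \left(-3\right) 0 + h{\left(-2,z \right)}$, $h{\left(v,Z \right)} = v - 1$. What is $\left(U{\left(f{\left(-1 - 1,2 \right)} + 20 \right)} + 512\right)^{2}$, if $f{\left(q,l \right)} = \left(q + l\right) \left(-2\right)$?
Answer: $259081$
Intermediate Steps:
$h{\left(v,Z \right)} = -1 + v$ ($h{\left(v,Z \right)} = v - 1 = -1 + v$)
$f{\left(q,l \right)} = - 2 l - 2 q$ ($f{\left(q,l \right)} = \left(l + q\right) \left(-2\right) = - 2 l - 2 q$)
$U{\left(z \right)} = -3$ ($U{\left(z \right)} = \left(-3\right) 0 - 3 = 0 - 3 = -3$)
$\left(U{\left(f{\left(-1 - 1,2 \right)} + 20 \right)} + 512\right)^{2} = \left(-3 + 512\right)^{2} = 509^{2} = 259081$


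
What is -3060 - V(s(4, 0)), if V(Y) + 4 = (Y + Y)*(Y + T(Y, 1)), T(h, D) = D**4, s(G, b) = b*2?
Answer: -3056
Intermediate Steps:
s(G, b) = 2*b
V(Y) = -4 + 2*Y*(1 + Y) (V(Y) = -4 + (Y + Y)*(Y + 1**4) = -4 + (2*Y)*(Y + 1) = -4 + (2*Y)*(1 + Y) = -4 + 2*Y*(1 + Y))
-3060 - V(s(4, 0)) = -3060 - (-4 + 2*(2*0) + 2*(2*0)**2) = -3060 - (-4 + 2*0 + 2*0**2) = -3060 - (-4 + 0 + 2*0) = -3060 - (-4 + 0 + 0) = -3060 - 1*(-4) = -3060 + 4 = -3056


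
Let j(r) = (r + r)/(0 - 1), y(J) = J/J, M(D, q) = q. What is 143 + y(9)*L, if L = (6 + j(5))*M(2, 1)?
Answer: 139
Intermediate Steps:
y(J) = 1
j(r) = -2*r (j(r) = (2*r)/(-1) = (2*r)*(-1) = -2*r)
L = -4 (L = (6 - 2*5)*1 = (6 - 10)*1 = -4*1 = -4)
143 + y(9)*L = 143 + 1*(-4) = 143 - 4 = 139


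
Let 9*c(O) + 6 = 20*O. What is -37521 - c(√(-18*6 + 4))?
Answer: -112561/3 - 40*I*√26/9 ≈ -37520.0 - 22.662*I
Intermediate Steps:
c(O) = -⅔ + 20*O/9 (c(O) = -⅔ + (20*O)/9 = -⅔ + 20*O/9)
-37521 - c(√(-18*6 + 4)) = -37521 - (-⅔ + 20*√(-18*6 + 4)/9) = -37521 - (-⅔ + 20*√(-108 + 4)/9) = -37521 - (-⅔ + 20*√(-104)/9) = -37521 - (-⅔ + 20*(2*I*√26)/9) = -37521 - (-⅔ + 40*I*√26/9) = -37521 + (⅔ - 40*I*√26/9) = -112561/3 - 40*I*√26/9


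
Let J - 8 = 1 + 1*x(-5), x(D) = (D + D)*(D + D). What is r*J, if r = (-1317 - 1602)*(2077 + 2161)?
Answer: -1348408698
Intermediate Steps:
x(D) = 4*D**2 (x(D) = (2*D)*(2*D) = 4*D**2)
r = -12370722 (r = -2919*4238 = -12370722)
J = 109 (J = 8 + (1 + 1*(4*(-5)**2)) = 8 + (1 + 1*(4*25)) = 8 + (1 + 1*100) = 8 + (1 + 100) = 8 + 101 = 109)
r*J = -12370722*109 = -1348408698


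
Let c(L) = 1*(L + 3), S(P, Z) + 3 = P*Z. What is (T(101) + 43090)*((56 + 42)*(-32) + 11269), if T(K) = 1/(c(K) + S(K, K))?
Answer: 1203448633691/3434 ≈ 3.5045e+8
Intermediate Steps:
S(P, Z) = -3 + P*Z
c(L) = 3 + L (c(L) = 1*(3 + L) = 3 + L)
T(K) = 1/(K + K²) (T(K) = 1/((3 + K) + (-3 + K*K)) = 1/((3 + K) + (-3 + K²)) = 1/(K + K²))
(T(101) + 43090)*((56 + 42)*(-32) + 11269) = (1/(101*(1 + 101)) + 43090)*((56 + 42)*(-32) + 11269) = ((1/101)/102 + 43090)*(98*(-32) + 11269) = ((1/101)*(1/102) + 43090)*(-3136 + 11269) = (1/10302 + 43090)*8133 = (443913181/10302)*8133 = 1203448633691/3434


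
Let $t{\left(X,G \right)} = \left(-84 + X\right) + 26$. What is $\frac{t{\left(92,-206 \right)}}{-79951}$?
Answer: $- \frac{2}{4703} \approx -0.00042526$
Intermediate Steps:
$t{\left(X,G \right)} = -58 + X$
$\frac{t{\left(92,-206 \right)}}{-79951} = \frac{-58 + 92}{-79951} = 34 \left(- \frac{1}{79951}\right) = - \frac{2}{4703}$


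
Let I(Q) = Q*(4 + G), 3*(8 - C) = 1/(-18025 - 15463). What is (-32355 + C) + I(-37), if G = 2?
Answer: -3272012015/100464 ≈ -32569.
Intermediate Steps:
C = 803713/100464 (C = 8 - 1/(3*(-18025 - 15463)) = 8 - ⅓/(-33488) = 8 - ⅓*(-1/33488) = 8 + 1/100464 = 803713/100464 ≈ 8.0000)
I(Q) = 6*Q (I(Q) = Q*(4 + 2) = Q*6 = 6*Q)
(-32355 + C) + I(-37) = (-32355 + 803713/100464) + 6*(-37) = -3249709007/100464 - 222 = -3272012015/100464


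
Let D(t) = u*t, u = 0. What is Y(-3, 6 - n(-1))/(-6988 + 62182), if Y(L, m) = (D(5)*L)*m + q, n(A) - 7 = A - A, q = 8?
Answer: 4/27597 ≈ 0.00014494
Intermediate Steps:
n(A) = 7 (n(A) = 7 + (A - A) = 7 + 0 = 7)
D(t) = 0 (D(t) = 0*t = 0)
Y(L, m) = 8 (Y(L, m) = (0*L)*m + 8 = 0*m + 8 = 0 + 8 = 8)
Y(-3, 6 - n(-1))/(-6988 + 62182) = 8/(-6988 + 62182) = 8/55194 = 8*(1/55194) = 4/27597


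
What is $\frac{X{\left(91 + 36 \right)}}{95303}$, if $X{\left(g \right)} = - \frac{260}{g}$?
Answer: $- \frac{20}{931037} \approx -2.1481 \cdot 10^{-5}$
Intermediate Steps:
$\frac{X{\left(91 + 36 \right)}}{95303} = \frac{\left(-260\right) \frac{1}{91 + 36}}{95303} = - \frac{260}{127} \cdot \frac{1}{95303} = \left(-260\right) \frac{1}{127} \cdot \frac{1}{95303} = \left(- \frac{260}{127}\right) \frac{1}{95303} = - \frac{20}{931037}$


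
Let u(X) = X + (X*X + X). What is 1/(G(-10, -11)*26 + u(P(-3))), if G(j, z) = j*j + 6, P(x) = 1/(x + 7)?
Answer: 16/44105 ≈ 0.00036277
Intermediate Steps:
P(x) = 1/(7 + x)
G(j, z) = 6 + j² (G(j, z) = j² + 6 = 6 + j²)
u(X) = X² + 2*X (u(X) = X + (X² + X) = X + (X + X²) = X² + 2*X)
1/(G(-10, -11)*26 + u(P(-3))) = 1/((6 + (-10)²)*26 + (2 + 1/(7 - 3))/(7 - 3)) = 1/((6 + 100)*26 + (2 + 1/4)/4) = 1/(106*26 + (2 + ¼)/4) = 1/(2756 + (¼)*(9/4)) = 1/(2756 + 9/16) = 1/(44105/16) = 16/44105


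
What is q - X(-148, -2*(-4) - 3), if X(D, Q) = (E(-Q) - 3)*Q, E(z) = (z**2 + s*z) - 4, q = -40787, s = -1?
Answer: -40902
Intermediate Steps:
E(z) = -4 + z**2 - z (E(z) = (z**2 - z) - 4 = -4 + z**2 - z)
X(D, Q) = Q*(-7 + Q + Q**2) (X(D, Q) = ((-4 + (-Q)**2 - (-1)*Q) - 3)*Q = ((-4 + Q**2 + Q) - 3)*Q = ((-4 + Q + Q**2) - 3)*Q = (-7 + Q + Q**2)*Q = Q*(-7 + Q + Q**2))
q - X(-148, -2*(-4) - 3) = -40787 - (-2*(-4) - 3)*(-7 + (-2*(-4) - 3) + (-2*(-4) - 3)**2) = -40787 - (8 - 3)*(-7 + (8 - 3) + (8 - 3)**2) = -40787 - 5*(-7 + 5 + 5**2) = -40787 - 5*(-7 + 5 + 25) = -40787 - 5*23 = -40787 - 1*115 = -40787 - 115 = -40902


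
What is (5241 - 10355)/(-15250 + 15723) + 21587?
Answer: 10205537/473 ≈ 21576.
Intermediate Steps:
(5241 - 10355)/(-15250 + 15723) + 21587 = -5114/473 + 21587 = 10205537/473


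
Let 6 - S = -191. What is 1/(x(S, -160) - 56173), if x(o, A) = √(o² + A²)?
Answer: -1937/108804880 - √64409/3155341520 ≈ -1.7883e-5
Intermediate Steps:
S = 197 (S = 6 - 1*(-191) = 6 + 191 = 197)
x(o, A) = √(A² + o²)
1/(x(S, -160) - 56173) = 1/(√((-160)² + 197²) - 56173) = 1/(√(25600 + 38809) - 56173) = 1/(√64409 - 56173) = 1/(-56173 + √64409)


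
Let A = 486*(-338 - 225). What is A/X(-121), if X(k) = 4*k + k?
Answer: 273618/605 ≈ 452.26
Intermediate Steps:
A = -273618 (A = 486*(-563) = -273618)
X(k) = 5*k
A/X(-121) = -273618/(5*(-121)) = -273618/(-605) = -273618*(-1/605) = 273618/605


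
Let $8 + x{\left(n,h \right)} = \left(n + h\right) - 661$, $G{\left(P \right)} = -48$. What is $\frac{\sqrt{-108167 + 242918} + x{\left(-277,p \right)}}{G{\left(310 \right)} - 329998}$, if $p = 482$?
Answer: $\frac{232}{165023} - \frac{\sqrt{134751}}{330046} \approx 0.00029364$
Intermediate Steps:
$x{\left(n,h \right)} = -669 + h + n$ ($x{\left(n,h \right)} = -8 - \left(661 - h - n\right) = -8 + \left(-661 + h + n\right) = -669 + h + n$)
$\frac{\sqrt{-108167 + 242918} + x{\left(-277,p \right)}}{G{\left(310 \right)} - 329998} = \frac{\sqrt{-108167 + 242918} - 464}{-48 - 329998} = \frac{\sqrt{134751} - 464}{-330046} = \left(-464 + \sqrt{134751}\right) \left(- \frac{1}{330046}\right) = \frac{232}{165023} - \frac{\sqrt{134751}}{330046}$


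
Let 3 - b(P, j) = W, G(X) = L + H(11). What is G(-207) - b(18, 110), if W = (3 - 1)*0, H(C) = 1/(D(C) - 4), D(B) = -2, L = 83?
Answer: 479/6 ≈ 79.833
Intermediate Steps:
H(C) = -⅙ (H(C) = 1/(-2 - 4) = 1/(-6) = -⅙)
G(X) = 497/6 (G(X) = 83 - ⅙ = 497/6)
W = 0 (W = 2*0 = 0)
b(P, j) = 3 (b(P, j) = 3 - 1*0 = 3 + 0 = 3)
G(-207) - b(18, 110) = 497/6 - 1*3 = 497/6 - 3 = 479/6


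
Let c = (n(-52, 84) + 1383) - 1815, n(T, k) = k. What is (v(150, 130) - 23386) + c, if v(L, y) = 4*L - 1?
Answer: -23135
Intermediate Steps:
v(L, y) = -1 + 4*L
c = -348 (c = (84 + 1383) - 1815 = 1467 - 1815 = -348)
(v(150, 130) - 23386) + c = ((-1 + 4*150) - 23386) - 348 = ((-1 + 600) - 23386) - 348 = (599 - 23386) - 348 = -22787 - 348 = -23135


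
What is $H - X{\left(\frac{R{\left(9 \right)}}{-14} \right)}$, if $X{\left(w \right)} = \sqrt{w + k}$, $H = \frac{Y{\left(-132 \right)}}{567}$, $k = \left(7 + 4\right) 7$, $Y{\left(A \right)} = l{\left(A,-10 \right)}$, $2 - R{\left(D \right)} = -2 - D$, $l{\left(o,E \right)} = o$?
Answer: $- \frac{44}{189} - \frac{\sqrt{14910}}{14} \approx -8.9547$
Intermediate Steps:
$R{\left(D \right)} = 4 + D$ ($R{\left(D \right)} = 2 - \left(-2 - D\right) = 2 + \left(2 + D\right) = 4 + D$)
$Y{\left(A \right)} = A$
$k = 77$ ($k = 11 \cdot 7 = 77$)
$H = - \frac{44}{189}$ ($H = - \frac{132}{567} = \left(-132\right) \frac{1}{567} = - \frac{44}{189} \approx -0.2328$)
$X{\left(w \right)} = \sqrt{77 + w}$ ($X{\left(w \right)} = \sqrt{w + 77} = \sqrt{77 + w}$)
$H - X{\left(\frac{R{\left(9 \right)}}{-14} \right)} = - \frac{44}{189} - \sqrt{77 + \frac{4 + 9}{-14}} = - \frac{44}{189} - \sqrt{77 + 13 \left(- \frac{1}{14}\right)} = - \frac{44}{189} - \sqrt{77 - \frac{13}{14}} = - \frac{44}{189} - \sqrt{\frac{1065}{14}} = - \frac{44}{189} - \frac{\sqrt{14910}}{14}$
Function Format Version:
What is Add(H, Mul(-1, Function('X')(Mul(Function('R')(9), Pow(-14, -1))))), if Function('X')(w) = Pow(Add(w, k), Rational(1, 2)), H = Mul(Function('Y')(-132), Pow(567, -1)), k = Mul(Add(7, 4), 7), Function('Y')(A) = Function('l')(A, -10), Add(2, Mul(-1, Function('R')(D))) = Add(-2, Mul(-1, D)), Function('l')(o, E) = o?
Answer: Add(Rational(-44, 189), Mul(Rational(-1, 14), Pow(14910, Rational(1, 2)))) ≈ -8.9547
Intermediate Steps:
Function('R')(D) = Add(4, D) (Function('R')(D) = Add(2, Mul(-1, Add(-2, Mul(-1, D)))) = Add(2, Add(2, D)) = Add(4, D))
Function('Y')(A) = A
k = 77 (k = Mul(11, 7) = 77)
H = Rational(-44, 189) (H = Mul(-132, Pow(567, -1)) = Mul(-132, Rational(1, 567)) = Rational(-44, 189) ≈ -0.23280)
Function('X')(w) = Pow(Add(77, w), Rational(1, 2)) (Function('X')(w) = Pow(Add(w, 77), Rational(1, 2)) = Pow(Add(77, w), Rational(1, 2)))
Add(H, Mul(-1, Function('X')(Mul(Function('R')(9), Pow(-14, -1))))) = Add(Rational(-44, 189), Mul(-1, Pow(Add(77, Mul(Add(4, 9), Pow(-14, -1))), Rational(1, 2)))) = Add(Rational(-44, 189), Mul(-1, Pow(Add(77, Mul(13, Rational(-1, 14))), Rational(1, 2)))) = Add(Rational(-44, 189), Mul(-1, Pow(Add(77, Rational(-13, 14)), Rational(1, 2)))) = Add(Rational(-44, 189), Mul(-1, Pow(Rational(1065, 14), Rational(1, 2)))) = Add(Rational(-44, 189), Mul(-1, Mul(Rational(1, 14), Pow(14910, Rational(1, 2))))) = Add(Rational(-44, 189), Mul(Rational(-1, 14), Pow(14910, Rational(1, 2))))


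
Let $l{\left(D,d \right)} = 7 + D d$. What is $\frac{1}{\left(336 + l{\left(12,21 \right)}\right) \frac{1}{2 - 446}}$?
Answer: $- \frac{444}{595} \approx -0.74622$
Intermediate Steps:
$\frac{1}{\left(336 + l{\left(12,21 \right)}\right) \frac{1}{2 - 446}} = \frac{1}{\left(336 + \left(7 + 12 \cdot 21\right)\right) \frac{1}{2 - 446}} = \frac{1}{\left(336 + \left(7 + 252\right)\right) \frac{1}{-444}} = \frac{1}{\left(336 + 259\right) \left(- \frac{1}{444}\right)} = \frac{1}{595 \left(- \frac{1}{444}\right)} = \frac{1}{- \frac{595}{444}} = - \frac{444}{595}$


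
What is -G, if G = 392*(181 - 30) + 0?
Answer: -59192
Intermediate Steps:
G = 59192 (G = 392*151 + 0 = 59192 + 0 = 59192)
-G = -1*59192 = -59192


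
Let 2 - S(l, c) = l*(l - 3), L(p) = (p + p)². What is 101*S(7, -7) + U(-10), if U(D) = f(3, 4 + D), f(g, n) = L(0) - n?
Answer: -2620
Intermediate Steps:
L(p) = 4*p² (L(p) = (2*p)² = 4*p²)
f(g, n) = -n (f(g, n) = 4*0² - n = 4*0 - n = 0 - n = -n)
U(D) = -4 - D (U(D) = -(4 + D) = -4 - D)
S(l, c) = 2 - l*(-3 + l) (S(l, c) = 2 - l*(l - 3) = 2 - l*(-3 + l))
101*S(7, -7) + U(-10) = 101*(2 - 1*7² + 3*7) + (-4 - 1*(-10)) = 101*(2 - 1*49 + 21) + (-4 + 10) = 101*(2 - 49 + 21) + 6 = 101*(-26) + 6 = -2626 + 6 = -2620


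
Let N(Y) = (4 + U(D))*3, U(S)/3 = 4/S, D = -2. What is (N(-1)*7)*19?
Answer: -798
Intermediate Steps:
U(S) = 12/S (U(S) = 3*(4/S) = 12/S)
N(Y) = -6 (N(Y) = (4 + 12/(-2))*3 = (4 + 12*(-½))*3 = (4 - 6)*3 = -2*3 = -6)
(N(-1)*7)*19 = -6*7*19 = -42*19 = -798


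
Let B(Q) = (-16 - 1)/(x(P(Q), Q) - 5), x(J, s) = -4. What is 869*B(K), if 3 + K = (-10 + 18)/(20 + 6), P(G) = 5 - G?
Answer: 14773/9 ≈ 1641.4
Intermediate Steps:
K = -35/13 (K = -3 + (-10 + 18)/(20 + 6) = -3 + 8/26 = -3 + 8*(1/26) = -3 + 4/13 = -35/13 ≈ -2.6923)
B(Q) = 17/9 (B(Q) = (-16 - 1)/(-4 - 5) = -17/(-9) = -17*(-⅑) = 17/9)
869*B(K) = 869*(17/9) = 14773/9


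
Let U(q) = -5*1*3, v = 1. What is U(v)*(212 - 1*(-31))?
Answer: -3645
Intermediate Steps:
U(q) = -15 (U(q) = -5*3 = -15)
U(v)*(212 - 1*(-31)) = -15*(212 - 1*(-31)) = -15*(212 + 31) = -15*243 = -3645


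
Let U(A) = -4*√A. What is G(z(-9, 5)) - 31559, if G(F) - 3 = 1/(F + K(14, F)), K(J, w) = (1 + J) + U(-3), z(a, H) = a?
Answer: -441783/14 + I*√3/21 ≈ -31556.0 + 0.082479*I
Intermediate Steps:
K(J, w) = 1 + J - 4*I*√3 (K(J, w) = (1 + J) - 4*I*√3 = 1 + J - 4*I*√3)
G(F) = 3 + 1/(15 + F - 4*I*√3) (G(F) = 3 + 1/(F + (1 + 14 - 4*I*√3)) = 3 + 1/(F + (15 - 4*I*√3)) = 3 + 1/(15 + F - 4*I*√3))
G(z(-9, 5)) - 31559 = (46 + 3*(-9) - 12*I*√3)/(15 - 9 - 4*I*√3) - 31559 = (46 - 27 - 12*I*√3)/(6 - 4*I*√3) - 31559 = (19 - 12*I*√3)/(6 - 4*I*√3) - 31559 = -31559 + (19 - 12*I*√3)/(6 - 4*I*√3)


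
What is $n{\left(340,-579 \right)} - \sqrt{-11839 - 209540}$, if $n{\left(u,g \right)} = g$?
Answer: $-579 - i \sqrt{221379} \approx -579.0 - 470.51 i$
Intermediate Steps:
$n{\left(340,-579 \right)} - \sqrt{-11839 - 209540} = -579 - \sqrt{-11839 - 209540} = -579 - \sqrt{-221379} = -579 - i \sqrt{221379}$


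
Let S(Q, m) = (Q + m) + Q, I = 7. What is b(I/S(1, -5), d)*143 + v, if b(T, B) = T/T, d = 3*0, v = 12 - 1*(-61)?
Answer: 216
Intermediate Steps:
v = 73 (v = 12 + 61 = 73)
S(Q, m) = m + 2*Q
d = 0
b(T, B) = 1
b(I/S(1, -5), d)*143 + v = 1*143 + 73 = 143 + 73 = 216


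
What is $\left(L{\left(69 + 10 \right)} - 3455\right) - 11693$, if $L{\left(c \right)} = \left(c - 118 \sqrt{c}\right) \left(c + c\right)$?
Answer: $-2666 - 18644 \sqrt{79} \approx -1.6838 \cdot 10^{5}$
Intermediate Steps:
$L{\left(c \right)} = 2 c \left(c - 118 \sqrt{c}\right)$ ($L{\left(c \right)} = \left(c - 118 \sqrt{c}\right) 2 c = 2 c \left(c - 118 \sqrt{c}\right)$)
$\left(L{\left(69 + 10 \right)} - 3455\right) - 11693 = \left(\left(- 236 \left(69 + 10\right)^{\frac{3}{2}} + 2 \left(69 + 10\right)^{2}\right) - 3455\right) - 11693 = \left(\left(- 236 \cdot 79^{\frac{3}{2}} + 2 \cdot 79^{2}\right) - 3455\right) - 11693 = \left(\left(- 236 \cdot 79 \sqrt{79} + 2 \cdot 6241\right) - 3455\right) - 11693 = \left(\left(- 18644 \sqrt{79} + 12482\right) - 3455\right) - 11693 = \left(\left(12482 - 18644 \sqrt{79}\right) - 3455\right) - 11693 = \left(9027 - 18644 \sqrt{79}\right) - 11693 = -2666 - 18644 \sqrt{79}$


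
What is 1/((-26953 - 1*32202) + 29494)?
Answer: -1/29661 ≈ -3.3714e-5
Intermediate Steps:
1/((-26953 - 1*32202) + 29494) = 1/((-26953 - 32202) + 29494) = 1/(-59155 + 29494) = 1/(-29661) = -1/29661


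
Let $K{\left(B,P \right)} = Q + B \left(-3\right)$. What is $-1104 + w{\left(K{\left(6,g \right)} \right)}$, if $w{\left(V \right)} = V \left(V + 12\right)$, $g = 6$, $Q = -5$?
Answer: $-851$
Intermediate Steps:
$K{\left(B,P \right)} = -5 - 3 B$ ($K{\left(B,P \right)} = -5 + B \left(-3\right) = -5 - 3 B$)
$w{\left(V \right)} = V \left(12 + V\right)$
$-1104 + w{\left(K{\left(6,g \right)} \right)} = -1104 + \left(-5 - 18\right) \left(12 - 23\right) = -1104 - 23 \left(12 - 23\right) = -1104 - -253 = -1104 + 253 = -851$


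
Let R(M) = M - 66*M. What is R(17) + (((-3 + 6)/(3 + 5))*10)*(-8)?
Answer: -1135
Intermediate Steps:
R(M) = -65*M
R(17) + (((-3 + 6)/(3 + 5))*10)*(-8) = -65*17 + (((-3 + 6)/(3 + 5))*10)*(-8) = -1105 + ((3/8)*10)*(-8) = -1105 + (15/4)*(-8) = -1105 - 30 = -1135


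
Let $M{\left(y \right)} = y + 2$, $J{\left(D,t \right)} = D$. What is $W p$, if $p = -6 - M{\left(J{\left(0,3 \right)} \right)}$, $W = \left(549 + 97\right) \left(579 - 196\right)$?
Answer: $-1979344$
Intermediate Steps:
$M{\left(y \right)} = 2 + y$
$W = 247418$ ($W = 646 \cdot 383 = 247418$)
$p = -8$ ($p = -6 - \left(2 + 0\right) = -6 - 2 = -8$)
$W p = 247418 \left(-8\right) = -1979344$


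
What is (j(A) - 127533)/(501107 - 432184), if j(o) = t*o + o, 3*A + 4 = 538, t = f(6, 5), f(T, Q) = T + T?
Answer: -125219/68923 ≈ -1.8168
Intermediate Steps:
f(T, Q) = 2*T
t = 12 (t = 2*6 = 12)
A = 178 (A = -4/3 + (1/3)*538 = -4/3 + 538/3 = 178)
j(o) = 13*o (j(o) = 12*o + o = 13*o)
(j(A) - 127533)/(501107 - 432184) = (13*178 - 127533)/(501107 - 432184) = (2314 - 127533)/68923 = -125219*1/68923 = -125219/68923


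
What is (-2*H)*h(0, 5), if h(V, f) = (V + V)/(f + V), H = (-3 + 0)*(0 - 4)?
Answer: 0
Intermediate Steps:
H = 12 (H = -3*(-4) = 12)
h(V, f) = 2*V/(V + f) (h(V, f) = (2*V)/(V + f) = 2*V/(V + f))
(-2*H)*h(0, 5) = (-2*12)*(2*0/(0 + 5)) = -48*0/5 = -24*0 = 0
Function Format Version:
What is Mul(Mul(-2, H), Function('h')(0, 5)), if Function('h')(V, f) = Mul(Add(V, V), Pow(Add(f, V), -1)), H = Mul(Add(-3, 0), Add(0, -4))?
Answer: 0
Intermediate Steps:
H = 12 (H = Mul(-3, -4) = 12)
Function('h')(V, f) = Mul(2, V, Pow(Add(V, f), -1)) (Function('h')(V, f) = Mul(Mul(2, V), Pow(Add(V, f), -1)) = Mul(2, V, Pow(Add(V, f), -1)))
Mul(Mul(-2, H), Function('h')(0, 5)) = Mul(Mul(-2, 12), Mul(2, 0, Pow(Add(0, 5), -1))) = Mul(-24, Mul(2, 0, Pow(5, -1))) = Mul(-24, Mul(2, 0, Rational(1, 5))) = Mul(-24, 0) = 0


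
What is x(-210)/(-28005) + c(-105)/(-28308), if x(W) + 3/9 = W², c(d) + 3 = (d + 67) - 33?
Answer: -623150497/396382770 ≈ -1.5721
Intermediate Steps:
c(d) = 31 + d (c(d) = -3 + ((d + 67) - 33) = -3 + ((67 + d) - 33) = -3 + (34 + d) = 31 + d)
x(W) = -⅓ + W²
x(-210)/(-28005) + c(-105)/(-28308) = (-⅓ + (-210)²)/(-28005) + (31 - 105)/(-28308) = (-⅓ + 44100)*(-1/28005) - 74*(-1/28308) = (132299/3)*(-1/28005) + 37/14154 = -132299/84015 + 37/14154 = -623150497/396382770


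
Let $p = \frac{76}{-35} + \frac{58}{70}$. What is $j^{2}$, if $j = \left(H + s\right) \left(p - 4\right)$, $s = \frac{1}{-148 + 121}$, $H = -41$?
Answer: $\frac{42930182416}{893025} \approx 48073.0$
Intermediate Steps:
$s = - \frac{1}{27}$ ($s = \frac{1}{-27} = - \frac{1}{27} \approx -0.037037$)
$p = - \frac{47}{35}$ ($p = 76 \left(- \frac{1}{35}\right) + 58 \cdot \frac{1}{70} = - \frac{76}{35} + \frac{29}{35} = - \frac{47}{35} \approx -1.3429$)
$j = \frac{207196}{945}$ ($j = \left(-41 - \frac{1}{27}\right) \left(- \frac{47}{35} - 4\right) = \left(- \frac{1108}{27}\right) \left(- \frac{187}{35}\right) = \frac{207196}{945} \approx 219.26$)
$j^{2} = \left(\frac{207196}{945}\right)^{2} = \frac{42930182416}{893025}$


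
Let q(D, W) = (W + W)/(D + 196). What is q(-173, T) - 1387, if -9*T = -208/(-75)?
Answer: -21533591/15525 ≈ -1387.0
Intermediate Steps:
T = -208/675 (T = -(-208)/(9*(-75)) = -(-208)*(-1)/(9*75) = -⅑*208/75 = -208/675 ≈ -0.30815)
q(D, W) = 2*W/(196 + D) (q(D, W) = (2*W)/(196 + D) = 2*W/(196 + D))
q(-173, T) - 1387 = 2*(-208/675)/(196 - 173) - 1387 = 2*(-208/675)/23 - 1387 = 2*(-208/675)*(1/23) - 1387 = -416/15525 - 1387 = -21533591/15525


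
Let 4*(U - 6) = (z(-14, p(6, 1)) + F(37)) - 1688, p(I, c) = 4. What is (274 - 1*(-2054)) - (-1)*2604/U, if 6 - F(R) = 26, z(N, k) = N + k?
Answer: 280944/121 ≈ 2321.9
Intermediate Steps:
F(R) = -20 (F(R) = 6 - 1*26 = 6 - 26 = -20)
U = -847/2 (U = 6 + (((-14 + 4) - 20) - 1688)/4 = 6 + ((-10 - 20) - 1688)/4 = 6 + (-30 - 1688)/4 = 6 + (¼)*(-1718) = 6 - 859/2 = -847/2 ≈ -423.50)
(274 - 1*(-2054)) - (-1)*2604/U = (274 - 1*(-2054)) - (-1)*2604/(-847/2) = (274 + 2054) - (-1)*2604*(-2/847) = 2328 - (-1)*(-744)/121 = 2328 - 1*744/121 = 2328 - 744/121 = 280944/121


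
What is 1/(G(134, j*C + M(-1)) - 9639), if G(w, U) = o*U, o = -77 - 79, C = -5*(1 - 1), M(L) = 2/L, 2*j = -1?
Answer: -1/9327 ≈ -0.00010722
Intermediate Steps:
j = -½ (j = (½)*(-1) = -½ ≈ -0.50000)
C = 0 (C = -5*0 = 0)
o = -156
G(w, U) = -156*U
1/(G(134, j*C + M(-1)) - 9639) = 1/(-156*(-½*0 + 2/(-1)) - 9639) = 1/(-156*(0 + 2*(-1)) - 9639) = 1/(-156*(0 - 2) - 9639) = 1/(-156*(-2) - 9639) = 1/(312 - 9639) = 1/(-9327) = -1/9327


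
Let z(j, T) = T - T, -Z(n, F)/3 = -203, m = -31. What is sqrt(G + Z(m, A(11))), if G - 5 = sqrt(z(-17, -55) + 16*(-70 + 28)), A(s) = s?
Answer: sqrt(614 + 4*I*sqrt(42)) ≈ 24.785 + 0.52297*I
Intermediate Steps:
Z(n, F) = 609 (Z(n, F) = -3*(-203) = 609)
z(j, T) = 0
G = 5 + 4*I*sqrt(42) (G = 5 + sqrt(0 + 16*(-70 + 28)) = 5 + sqrt(0 + 16*(-42)) = 5 + sqrt(0 - 672) = 5 + sqrt(-672) = 5 + 4*I*sqrt(42) ≈ 5.0 + 25.923*I)
sqrt(G + Z(m, A(11))) = sqrt((5 + 4*I*sqrt(42)) + 609) = sqrt(614 + 4*I*sqrt(42))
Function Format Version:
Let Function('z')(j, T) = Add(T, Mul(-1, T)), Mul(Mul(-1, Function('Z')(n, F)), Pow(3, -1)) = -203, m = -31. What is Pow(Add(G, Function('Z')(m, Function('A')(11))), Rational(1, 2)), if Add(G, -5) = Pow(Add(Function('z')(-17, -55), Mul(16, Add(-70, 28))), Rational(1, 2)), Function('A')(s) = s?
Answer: Pow(Add(614, Mul(4, I, Pow(42, Rational(1, 2)))), Rational(1, 2)) ≈ Add(24.785, Mul(0.52297, I))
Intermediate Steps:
Function('Z')(n, F) = 609 (Function('Z')(n, F) = Mul(-3, -203) = 609)
Function('z')(j, T) = 0
G = Add(5, Mul(4, I, Pow(42, Rational(1, 2)))) (G = Add(5, Pow(Add(0, Mul(16, Add(-70, 28))), Rational(1, 2))) = Add(5, Pow(Add(0, Mul(16, -42)), Rational(1, 2))) = Add(5, Pow(Add(0, -672), Rational(1, 2))) = Add(5, Pow(-672, Rational(1, 2))) = Add(5, Mul(4, I, Pow(42, Rational(1, 2)))) ≈ Add(5.0000, Mul(25.923, I)))
Pow(Add(G, Function('Z')(m, Function('A')(11))), Rational(1, 2)) = Pow(Add(Add(5, Mul(4, I, Pow(42, Rational(1, 2)))), 609), Rational(1, 2)) = Pow(Add(614, Mul(4, I, Pow(42, Rational(1, 2)))), Rational(1, 2))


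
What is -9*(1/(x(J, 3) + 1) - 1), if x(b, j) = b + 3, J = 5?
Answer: 8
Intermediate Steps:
x(b, j) = 3 + b
-9*(1/(x(J, 3) + 1) - 1) = -9*(1/((3 + 5) + 1) - 1) = -9*(1/(8 + 1) - 1) = -9*(1/9 - 1) = -9*(⅑ - 1) = -9*(-8/9) = 8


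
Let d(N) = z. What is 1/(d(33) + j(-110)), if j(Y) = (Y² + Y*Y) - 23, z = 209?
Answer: 1/24386 ≈ 4.1007e-5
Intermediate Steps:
d(N) = 209
j(Y) = -23 + 2*Y² (j(Y) = (Y² + Y²) - 23 = 2*Y² - 23 = -23 + 2*Y²)
1/(d(33) + j(-110)) = 1/(209 + (-23 + 2*(-110)²)) = 1/(209 + (-23 + 2*12100)) = 1/(209 + (-23 + 24200)) = 1/(209 + 24177) = 1/24386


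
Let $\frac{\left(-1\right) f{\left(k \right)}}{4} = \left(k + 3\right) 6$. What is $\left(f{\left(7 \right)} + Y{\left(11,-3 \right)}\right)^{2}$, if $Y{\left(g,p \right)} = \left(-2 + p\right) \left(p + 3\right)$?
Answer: $57600$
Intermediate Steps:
$f{\left(k \right)} = -72 - 24 k$ ($f{\left(k \right)} = - 4 \left(k + 3\right) 6 = - 4 \left(3 + k\right) 6 = - 4 \left(18 + 6 k\right) = -72 - 24 k$)
$Y{\left(g,p \right)} = \left(-2 + p\right) \left(3 + p\right)$
$\left(f{\left(7 \right)} + Y{\left(11,-3 \right)}\right)^{2} = \left(\left(-72 - 168\right) - \left(9 - 9\right)\right)^{2} = \left(\left(-72 - 168\right) - 0\right)^{2} = \left(-240 + 0\right)^{2} = \left(-240\right)^{2} = 57600$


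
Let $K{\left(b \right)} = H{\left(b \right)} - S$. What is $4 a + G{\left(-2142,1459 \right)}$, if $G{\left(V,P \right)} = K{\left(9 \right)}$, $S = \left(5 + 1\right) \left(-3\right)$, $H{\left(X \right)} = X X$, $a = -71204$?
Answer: $-284717$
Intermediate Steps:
$H{\left(X \right)} = X^{2}$
$S = -18$ ($S = 6 \left(-3\right) = -18$)
$K{\left(b \right)} = 18 + b^{2}$ ($K{\left(b \right)} = b^{2} - -18 = b^{2} + 18 = 18 + b^{2}$)
$G{\left(V,P \right)} = 99$ ($G{\left(V,P \right)} = 18 + 9^{2} = 18 + 81 = 99$)
$4 a + G{\left(-2142,1459 \right)} = 4 \left(-71204\right) + 99 = -284816 + 99 = -284717$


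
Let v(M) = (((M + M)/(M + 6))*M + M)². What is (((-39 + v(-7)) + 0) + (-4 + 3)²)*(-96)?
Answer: -1054752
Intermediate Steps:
v(M) = (M + 2*M²/(6 + M))² (v(M) = (((2*M)/(6 + M))*M + M)² = ((2*M/(6 + M))*M + M)² = (2*M²/(6 + M) + M)² = (M + 2*M²/(6 + M))²)
(((-39 + v(-7)) + 0) + (-4 + 3)²)*(-96) = (((-39 + 9*(-7)²*(2 - 7)²/(6 - 7)²) + 0) + (-4 + 3)²)*(-96) = (((-39 + 9*49*(-5)²/(-1)²) + 0) + (-1)²)*(-96) = (((-39 + 9*49*25*1) + 0) + 1)*(-96) = (((-39 + 11025) + 0) + 1)*(-96) = ((10986 + 0) + 1)*(-96) = (10986 + 1)*(-96) = 10987*(-96) = -1054752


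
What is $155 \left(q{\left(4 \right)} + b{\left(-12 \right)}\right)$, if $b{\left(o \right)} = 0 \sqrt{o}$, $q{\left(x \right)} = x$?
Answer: $620$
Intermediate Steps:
$b{\left(o \right)} = 0$
$155 \left(q{\left(4 \right)} + b{\left(-12 \right)}\right) = 155 \left(4 + 0\right) = 155 \cdot 4 = 620$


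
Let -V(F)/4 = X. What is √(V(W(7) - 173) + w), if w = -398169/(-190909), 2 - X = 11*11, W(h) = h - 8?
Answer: √17424427275377/190909 ≈ 21.865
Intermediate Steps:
W(h) = -8 + h
X = -119 (X = 2 - 11*11 = 2 - 1*121 = 2 - 121 = -119)
V(F) = 476 (V(F) = -4*(-119) = 476)
w = 398169/190909 (w = -398169*(-1/190909) = 398169/190909 ≈ 2.0856)
√(V(W(7) - 173) + w) = √(476 + 398169/190909) = √(91270853/190909) = √17424427275377/190909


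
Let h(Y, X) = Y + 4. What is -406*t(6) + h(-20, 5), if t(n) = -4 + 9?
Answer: -2046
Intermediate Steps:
h(Y, X) = 4 + Y
t(n) = 5
-406*t(6) + h(-20, 5) = -406*5 + (4 - 20) = -2030 - 16 = -2046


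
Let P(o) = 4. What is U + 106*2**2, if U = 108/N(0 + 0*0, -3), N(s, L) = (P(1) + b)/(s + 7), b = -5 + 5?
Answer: 613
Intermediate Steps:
b = 0
N(s, L) = 4/(7 + s) (N(s, L) = (4 + 0)/(s + 7) = 4/(7 + s))
U = 189 (U = 108/((4/(7 + (0 + 0*0)))) = 108/((4/(7 + (0 + 0)))) = 108/((4/(7 + 0))) = 108/((4/7)) = 108/((4*(1/7))) = 108/(4/7) = 108*(7/4) = 189)
U + 106*2**2 = 189 + 106*2**2 = 189 + 106*4 = 189 + 424 = 613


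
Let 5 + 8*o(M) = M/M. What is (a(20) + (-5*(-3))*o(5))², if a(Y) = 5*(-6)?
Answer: 5625/4 ≈ 1406.3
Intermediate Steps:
o(M) = -½ (o(M) = -5/8 + (M/M)/8 = -5/8 + (⅛)*1 = -5/8 + ⅛ = -½)
a(Y) = -30
(a(20) + (-5*(-3))*o(5))² = (-30 - 5*(-3)*(-½))² = (-30 + 15*(-½))² = (-30 - 15/2)² = (-75/2)² = 5625/4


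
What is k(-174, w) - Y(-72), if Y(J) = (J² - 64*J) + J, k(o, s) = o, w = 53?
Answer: -9894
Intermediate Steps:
Y(J) = J² - 63*J
k(-174, w) - Y(-72) = -174 - (-72)*(-63 - 72) = -174 - (-72)*(-135) = -174 - 1*9720 = -174 - 9720 = -9894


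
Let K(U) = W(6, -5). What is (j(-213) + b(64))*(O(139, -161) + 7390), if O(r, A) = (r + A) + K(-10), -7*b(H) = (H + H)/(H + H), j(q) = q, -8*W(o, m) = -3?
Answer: -3141033/2 ≈ -1.5705e+6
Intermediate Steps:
W(o, m) = 3/8 (W(o, m) = -⅛*(-3) = 3/8)
K(U) = 3/8
b(H) = -⅐ (b(H) = -(H + H)/(7*(H + H)) = -2*H/(7*(2*H)) = -2*H*1/(2*H)/7 = -⅐*1 = -⅐)
O(r, A) = 3/8 + A + r (O(r, A) = (r + A) + 3/8 = (A + r) + 3/8 = 3/8 + A + r)
(j(-213) + b(64))*(O(139, -161) + 7390) = (-213 - ⅐)*((3/8 - 161 + 139) + 7390) = -1492*(-173/8 + 7390)/7 = -1492/7*58947/8 = -3141033/2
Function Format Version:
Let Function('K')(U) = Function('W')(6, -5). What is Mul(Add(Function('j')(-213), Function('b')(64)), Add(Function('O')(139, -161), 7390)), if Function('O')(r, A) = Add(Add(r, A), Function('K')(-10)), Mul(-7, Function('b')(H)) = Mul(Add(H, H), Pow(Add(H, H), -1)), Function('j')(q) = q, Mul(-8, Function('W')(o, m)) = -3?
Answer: Rational(-3141033, 2) ≈ -1.5705e+6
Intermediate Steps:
Function('W')(o, m) = Rational(3, 8) (Function('W')(o, m) = Mul(Rational(-1, 8), -3) = Rational(3, 8))
Function('K')(U) = Rational(3, 8)
Function('b')(H) = Rational(-1, 7) (Function('b')(H) = Mul(Rational(-1, 7), Mul(Add(H, H), Pow(Add(H, H), -1))) = Mul(Rational(-1, 7), Mul(Mul(2, H), Pow(Mul(2, H), -1))) = Mul(Rational(-1, 7), Mul(Mul(2, H), Mul(Rational(1, 2), Pow(H, -1)))) = Mul(Rational(-1, 7), 1) = Rational(-1, 7))
Function('O')(r, A) = Add(Rational(3, 8), A, r) (Function('O')(r, A) = Add(Add(r, A), Rational(3, 8)) = Add(Add(A, r), Rational(3, 8)) = Add(Rational(3, 8), A, r))
Mul(Add(Function('j')(-213), Function('b')(64)), Add(Function('O')(139, -161), 7390)) = Mul(Add(-213, Rational(-1, 7)), Add(Add(Rational(3, 8), -161, 139), 7390)) = Mul(Rational(-1492, 7), Add(Rational(-173, 8), 7390)) = Mul(Rational(-1492, 7), Rational(58947, 8)) = Rational(-3141033, 2)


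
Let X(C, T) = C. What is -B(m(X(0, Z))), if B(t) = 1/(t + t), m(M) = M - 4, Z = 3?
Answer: ⅛ ≈ 0.12500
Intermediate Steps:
m(M) = -4 + M
B(t) = 1/(2*t)
-B(m(X(0, Z))) = -1/(2*(-4 + 0)) = -1/(2*(-4)) = -(-1)/(2*4) = -1*(-⅛) = ⅛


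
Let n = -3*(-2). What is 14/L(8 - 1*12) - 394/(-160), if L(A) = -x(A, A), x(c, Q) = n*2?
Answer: 311/240 ≈ 1.2958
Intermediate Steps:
n = 6
x(c, Q) = 12 (x(c, Q) = 6*2 = 12)
L(A) = -12 (L(A) = -1*12 = -12)
14/L(8 - 1*12) - 394/(-160) = 14/(-12) - 394/(-160) = 14*(-1/12) - 394*(-1/160) = -7/6 + 197/80 = 311/240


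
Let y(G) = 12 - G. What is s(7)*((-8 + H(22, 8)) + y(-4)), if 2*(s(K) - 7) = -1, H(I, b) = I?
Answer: 195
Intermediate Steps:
s(K) = 13/2 (s(K) = 7 + (½)*(-1) = 7 - ½ = 13/2)
s(7)*((-8 + H(22, 8)) + y(-4)) = 13*((-8 + 22) + (12 - 1*(-4)))/2 = 13*(14 + (12 + 4))/2 = 13*(14 + 16)/2 = (13/2)*30 = 195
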